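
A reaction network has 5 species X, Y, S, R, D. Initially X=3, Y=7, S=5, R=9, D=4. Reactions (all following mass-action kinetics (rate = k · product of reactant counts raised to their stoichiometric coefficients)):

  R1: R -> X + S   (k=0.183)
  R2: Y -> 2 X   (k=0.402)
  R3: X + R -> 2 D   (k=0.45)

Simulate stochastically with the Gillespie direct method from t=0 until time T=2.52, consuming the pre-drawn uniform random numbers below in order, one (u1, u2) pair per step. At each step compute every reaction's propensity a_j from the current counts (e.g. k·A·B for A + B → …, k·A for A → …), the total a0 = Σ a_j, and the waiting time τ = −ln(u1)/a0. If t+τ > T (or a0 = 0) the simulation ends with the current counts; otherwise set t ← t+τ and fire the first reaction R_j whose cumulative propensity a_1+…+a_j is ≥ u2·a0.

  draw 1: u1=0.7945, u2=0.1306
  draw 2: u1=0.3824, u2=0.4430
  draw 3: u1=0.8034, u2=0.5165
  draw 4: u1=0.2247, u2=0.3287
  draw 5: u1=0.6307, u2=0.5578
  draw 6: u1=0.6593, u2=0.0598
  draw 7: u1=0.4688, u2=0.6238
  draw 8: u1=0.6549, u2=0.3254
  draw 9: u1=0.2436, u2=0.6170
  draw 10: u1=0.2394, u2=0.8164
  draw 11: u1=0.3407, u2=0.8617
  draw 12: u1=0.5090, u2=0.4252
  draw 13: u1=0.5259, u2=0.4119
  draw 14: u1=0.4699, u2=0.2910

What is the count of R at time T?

t=0.000: X=3 Y=7 S=5 R=9 D=4
Draw 1: a1=1.647, a2=2.814, a3=12.150, a0=16.611; τ=−ln(0.7945)/16.611=0.014 → t=0.014; u2·a0=0.1306·16.611=2.169; a1=1.647 < 2.169 ≤ a1+a2=4.461 → R2 fires; X=5 Y=6 S=5 R=9 D=4
Draw 2: a1=1.647, a2=2.412, a3=20.250, a0=24.309; τ=−ln(0.3824)/24.309=0.040 → t=0.053; u2·a0=0.4430·24.309=10.769; a1+a2=4.059 < 10.769 ≤ a1+…+a3=24.309 → R3 fires; X=4 Y=6 S=5 R=8 D=6
Draw 3: a1=1.464, a2=2.412, a3=14.400, a0=18.276; τ=−ln(0.8034)/18.276=0.012 → t=0.065; u2·a0=0.5165·18.276=9.440; a1+a2=3.876 < 9.440 ≤ a1+…+a3=18.276 → R3 fires; X=3 Y=6 S=5 R=7 D=8
Draw 4: a1=1.281, a2=2.412, a3=9.450, a0=13.143; τ=−ln(0.2247)/13.143=0.114 → t=0.179; u2·a0=0.3287·13.143=4.320; a1+a2=3.693 < 4.320 ≤ a1+…+a3=13.143 → R3 fires; X=2 Y=6 S=5 R=6 D=10
Draw 5: a1=1.098, a2=2.412, a3=5.400, a0=8.910; τ=−ln(0.6307)/8.910=0.052 → t=0.231; u2·a0=0.5578·8.910=4.970; a1+a2=3.510 < 4.970 ≤ a1+…+a3=8.910 → R3 fires; X=1 Y=6 S=5 R=5 D=12
Draw 6: a1=0.915, a2=2.412, a3=2.250, a0=5.577; τ=−ln(0.6593)/5.577=0.075 → t=0.305; u2·a0=0.0598·5.577=0.334 ≤ a1=0.915 → R1 fires; X=2 Y=6 S=6 R=4 D=12
Draw 7: a1=0.732, a2=2.412, a3=3.600, a0=6.744; τ=−ln(0.4688)/6.744=0.112 → t=0.418; u2·a0=0.6238·6.744=4.207; a1+a2=3.144 < 4.207 ≤ a1+…+a3=6.744 → R3 fires; X=1 Y=6 S=6 R=3 D=14
Draw 8: a1=0.549, a2=2.412, a3=1.350, a0=4.311; τ=−ln(0.6549)/4.311=0.098 → t=0.516; u2·a0=0.3254·4.311=1.403; a1=0.549 < 1.403 ≤ a1+a2=2.961 → R2 fires; X=3 Y=5 S=6 R=3 D=14
Draw 9: a1=0.549, a2=2.010, a3=4.050, a0=6.609; τ=−ln(0.2436)/6.609=0.214 → t=0.730; u2·a0=0.6170·6.609=4.078; a1+a2=2.559 < 4.078 ≤ a1+…+a3=6.609 → R3 fires; X=2 Y=5 S=6 R=2 D=16
Draw 10: a1=0.366, a2=2.010, a3=1.800, a0=4.176; τ=−ln(0.2394)/4.176=0.342 → t=1.072; u2·a0=0.8164·4.176=3.409; a1+a2=2.376 < 3.409 ≤ a1+…+a3=4.176 → R3 fires; X=1 Y=5 S=6 R=1 D=18
Draw 11: a1=0.183, a2=2.010, a3=0.450, a0=2.643; τ=−ln(0.3407)/2.643=0.407 → t=1.479; u2·a0=0.8617·2.643=2.277; a1+a2=2.193 < 2.277 ≤ a1+…+a3=2.643 → R3 fires; X=0 Y=5 S=6 R=0 D=20
Draw 12: a1=0.000, a2=2.010, a3=0.000, a0=2.010; τ=−ln(0.5090)/2.010=0.336 → t=1.815; u2·a0=0.4252·2.010=0.855; a1=0.000 < 0.855 ≤ a1+a2=2.010 → R2 fires; X=2 Y=4 S=6 R=0 D=20
Draw 13: a1=0.000, a2=1.608, a3=0.000, a0=1.608; τ=−ln(0.5259)/1.608=0.400 → t=2.215; u2·a0=0.4119·1.608=0.662; a1=0.000 < 0.662 ≤ a1+a2=1.608 → R2 fires; X=4 Y=3 S=6 R=0 D=20
Draw 14: a1=0.000, a2=1.206, a3=0.000, a0=1.206; τ=−ln(0.4699)/1.206=0.626 → t=2.841 > T=2.52: stop.
Read off R at T=2.52: 0

R at T = 0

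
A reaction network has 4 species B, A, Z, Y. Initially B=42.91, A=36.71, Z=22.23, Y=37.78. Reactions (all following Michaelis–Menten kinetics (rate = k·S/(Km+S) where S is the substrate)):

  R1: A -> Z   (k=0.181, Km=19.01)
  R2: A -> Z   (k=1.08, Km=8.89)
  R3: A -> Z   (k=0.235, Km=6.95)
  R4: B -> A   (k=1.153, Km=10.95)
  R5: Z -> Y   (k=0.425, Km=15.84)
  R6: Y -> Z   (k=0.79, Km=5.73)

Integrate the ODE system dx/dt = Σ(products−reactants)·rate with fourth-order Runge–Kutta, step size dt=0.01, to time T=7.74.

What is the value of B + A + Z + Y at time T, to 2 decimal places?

Check how each reaction changes W = B + A + Z + Y (weight of products minus weight of reactants):
R1: A -> Z: (1·1) − (1·1) = 1 − 1 = 0
R2: A -> Z: (1·1) − (1·1) = 1 − 1 = 0
R3: A -> Z: (1·1) − (1·1) = 1 − 1 = 0
R4: B -> A: (1·1) − (1·1) = 1 − 1 = 0
R5: Z -> Y: (1·1) − (1·1) = 1 − 1 = 0
R6: Y -> Z: (1·1) − (1·1) = 1 − 1 = 0
Every reaction leaves W unchanged, so W is conserved and no simulation is needed: W(T) = W(0) = 42.91 + 36.71 + 22.23 + 37.78 = 139.63

Value at T = 139.63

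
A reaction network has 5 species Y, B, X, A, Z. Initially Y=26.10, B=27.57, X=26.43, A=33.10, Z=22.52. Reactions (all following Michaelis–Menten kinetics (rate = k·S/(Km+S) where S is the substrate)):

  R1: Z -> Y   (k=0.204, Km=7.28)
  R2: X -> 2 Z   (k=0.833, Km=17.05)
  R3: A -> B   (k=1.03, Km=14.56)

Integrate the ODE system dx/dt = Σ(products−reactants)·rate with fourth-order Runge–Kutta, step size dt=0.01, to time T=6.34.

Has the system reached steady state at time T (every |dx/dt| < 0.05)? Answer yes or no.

Steady state at T: no

RK4 with dt=0.01: 634 steps to T=6.34. Trajectory (selected grid times):
t=0.00: Y=26.10 B=27.57 X=26.43 A=33.10 Z=22.52
t=0.70: Y=26.21 B=28.07 X=26.08 A=32.60 Z=23.12
t=1.41: Y=26.32 B=28.57 X=25.72 A=32.10 Z=23.72
t=2.11: Y=26.43 B=29.07 X=25.37 A=31.60 Z=24.31
t=2.82: Y=26.54 B=29.57 X=25.02 A=31.10 Z=24.91
t=3.52: Y=26.65 B=30.06 X=24.67 A=30.61 Z=25.49
t=4.23: Y=26.76 B=30.55 X=24.32 A=30.12 Z=26.07
t=4.93: Y=26.88 B=31.04 X=23.98 A=29.63 Z=26.64
t=5.64: Y=26.99 B=31.53 X=23.64 A=29.14 Z=27.22
t=6.34: Y=27.10 B=32.01 X=23.30 A=28.66 Z=27.78
Rates at T: R1=0.1616, R2=0.4810, R3=0.6830
dx/dt at T (Σ net stoichiometry × rate): Y=+0.1616, B=+0.6830, X=-0.4810, A=-0.6830, Z=+0.8004
Largest |dx/dt| is |+0.8004| (Z) ≥ 0.05 → not steady.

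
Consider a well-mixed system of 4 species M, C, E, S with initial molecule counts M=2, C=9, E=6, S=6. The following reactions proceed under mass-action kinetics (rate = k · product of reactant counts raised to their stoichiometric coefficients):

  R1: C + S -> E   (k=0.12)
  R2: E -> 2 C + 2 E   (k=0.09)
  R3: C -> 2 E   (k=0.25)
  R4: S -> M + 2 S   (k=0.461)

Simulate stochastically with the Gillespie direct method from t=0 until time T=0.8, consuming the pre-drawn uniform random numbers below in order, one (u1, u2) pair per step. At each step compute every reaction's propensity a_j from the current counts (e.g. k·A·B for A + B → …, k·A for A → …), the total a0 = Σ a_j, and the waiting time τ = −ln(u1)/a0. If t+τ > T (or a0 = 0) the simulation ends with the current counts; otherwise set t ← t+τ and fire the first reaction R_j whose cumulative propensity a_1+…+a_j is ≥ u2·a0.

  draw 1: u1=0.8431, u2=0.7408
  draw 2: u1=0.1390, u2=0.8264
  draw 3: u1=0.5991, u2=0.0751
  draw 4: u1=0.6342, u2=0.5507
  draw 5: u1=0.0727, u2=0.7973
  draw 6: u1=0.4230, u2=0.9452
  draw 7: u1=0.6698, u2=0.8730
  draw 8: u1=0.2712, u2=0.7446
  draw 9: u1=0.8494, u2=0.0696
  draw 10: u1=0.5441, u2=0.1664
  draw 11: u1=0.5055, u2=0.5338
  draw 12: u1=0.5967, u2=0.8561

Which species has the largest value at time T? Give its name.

t=0.000: M=2 C=9 E=6 S=6
Draw 1: a1=6.480, a2=0.540, a3=2.250, a4=2.766, a0=12.036; τ=−ln(0.8431)/12.036=0.014 → t=0.014; u2·a0=0.7408·12.036=8.916; a1+a2=7.020 < 8.916 ≤ a1+…+a3=9.270 → R3 fires; M=2 C=8 E=8 S=6
Draw 2: a1=5.760, a2=0.720, a3=2.000, a4=2.766, a0=11.246; τ=−ln(0.1390)/11.246=0.175 → t=0.190; u2·a0=0.8264·11.246=9.294; a1+…+a3=8.480 < 9.294 ≤ a1+…+a4=11.246 → R4 fires; M=3 C=8 E=8 S=7
Draw 3: a1=6.720, a2=0.720, a3=2.000, a4=3.227, a0=12.667; τ=−ln(0.5991)/12.667=0.040 → t=0.230; u2·a0=0.0751·12.667=0.951 ≤ a1=6.720 → R1 fires; M=3 C=7 E=9 S=6
Draw 4: a1=5.040, a2=0.810, a3=1.750, a4=2.766, a0=10.366; τ=−ln(0.6342)/10.366=0.044 → t=0.274; u2·a0=0.5507·10.366=5.709; a1=5.040 < 5.709 ≤ a1+a2=5.850 → R2 fires; M=3 C=9 E=10 S=6
Draw 5: a1=6.480, a2=0.900, a3=2.250, a4=2.766, a0=12.396; τ=−ln(0.0727)/12.396=0.211 → t=0.485; u2·a0=0.7973·12.396=9.883; a1+…+a3=9.630 < 9.883 ≤ a1+…+a4=12.396 → R4 fires; M=4 C=9 E=10 S=7
Draw 6: a1=7.560, a2=0.900, a3=2.250, a4=3.227, a0=13.937; τ=−ln(0.4230)/13.937=0.062 → t=0.547; u2·a0=0.9452·13.937=13.173; a1+…+a3=10.710 < 13.173 ≤ a1+…+a4=13.937 → R4 fires; M=5 C=9 E=10 S=8
Draw 7: a1=8.640, a2=0.900, a3=2.250, a4=3.688, a0=15.478; τ=−ln(0.6698)/15.478=0.026 → t=0.573; u2·a0=0.8730·15.478=13.512; a1+…+a3=11.790 < 13.512 ≤ a1+…+a4=15.478 → R4 fires; M=6 C=9 E=10 S=9
Draw 8: a1=9.720, a2=0.900, a3=2.250, a4=4.149, a0=17.019; τ=−ln(0.2712)/17.019=0.077 → t=0.650; u2·a0=0.7446·17.019=12.672; a1+a2=10.620 < 12.672 ≤ a1+…+a3=12.870 → R3 fires; M=6 C=8 E=12 S=9
Draw 9: a1=8.640, a2=1.080, a3=2.000, a4=4.149, a0=15.869; τ=−ln(0.8494)/15.869=0.010 → t=0.660; u2·a0=0.0696·15.869=1.104 ≤ a1=8.640 → R1 fires; M=6 C=7 E=13 S=8
Draw 10: a1=6.720, a2=1.170, a3=1.750, a4=3.688, a0=13.328; τ=−ln(0.5441)/13.328=0.046 → t=0.706; u2·a0=0.1664·13.328=2.218 ≤ a1=6.720 → R1 fires; M=6 C=6 E=14 S=7
Draw 11: a1=5.040, a2=1.260, a3=1.500, a4=3.227, a0=11.027; τ=−ln(0.5055)/11.027=0.062 → t=0.768; u2·a0=0.5338·11.027=5.886; a1=5.040 < 5.886 ≤ a1+a2=6.300 → R2 fires; M=6 C=8 E=15 S=7
Draw 12: a1=6.720, a2=1.350, a3=2.000, a4=3.227, a0=13.297; τ=−ln(0.5967)/13.297=0.039 → t=0.806 > T=0.8: stop.
At T=0.8: M=6 C=8 E=15 S=7; the largest is E.

Dominant species at T: E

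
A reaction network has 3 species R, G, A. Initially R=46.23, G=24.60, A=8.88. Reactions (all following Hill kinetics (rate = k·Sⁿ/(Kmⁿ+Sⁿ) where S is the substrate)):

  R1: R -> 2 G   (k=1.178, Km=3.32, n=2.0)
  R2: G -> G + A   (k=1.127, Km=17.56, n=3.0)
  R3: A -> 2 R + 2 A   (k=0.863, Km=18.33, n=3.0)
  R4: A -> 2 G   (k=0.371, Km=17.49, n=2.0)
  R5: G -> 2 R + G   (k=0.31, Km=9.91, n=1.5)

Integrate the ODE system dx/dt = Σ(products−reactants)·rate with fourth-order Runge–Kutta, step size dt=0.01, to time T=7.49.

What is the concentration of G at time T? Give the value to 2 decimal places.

RK4 with dt=0.01: 749 steps to T=7.49. Trajectory (selected grid times):
t=0.00: R=46.23 G=24.60 A=8.88
t=0.83: R=45.83 G=26.68 A=9.60
t=1.66: R=45.49 G=28.78 A=10.37
t=2.50: R=45.18 G=30.92 A=11.19
t=3.33: R=44.94 G=33.05 A=12.05
t=4.16: R=44.76 G=35.20 A=12.94
t=4.99: R=44.64 G=37.38 A=13.87
t=5.83: R=44.58 G=39.59 A=14.84
t=6.66: R=44.60 G=41.81 A=15.84
t=7.49: R=44.69 G=44.04 A=16.87
Read off G at T=7.49: 44.04

G at T = 44.04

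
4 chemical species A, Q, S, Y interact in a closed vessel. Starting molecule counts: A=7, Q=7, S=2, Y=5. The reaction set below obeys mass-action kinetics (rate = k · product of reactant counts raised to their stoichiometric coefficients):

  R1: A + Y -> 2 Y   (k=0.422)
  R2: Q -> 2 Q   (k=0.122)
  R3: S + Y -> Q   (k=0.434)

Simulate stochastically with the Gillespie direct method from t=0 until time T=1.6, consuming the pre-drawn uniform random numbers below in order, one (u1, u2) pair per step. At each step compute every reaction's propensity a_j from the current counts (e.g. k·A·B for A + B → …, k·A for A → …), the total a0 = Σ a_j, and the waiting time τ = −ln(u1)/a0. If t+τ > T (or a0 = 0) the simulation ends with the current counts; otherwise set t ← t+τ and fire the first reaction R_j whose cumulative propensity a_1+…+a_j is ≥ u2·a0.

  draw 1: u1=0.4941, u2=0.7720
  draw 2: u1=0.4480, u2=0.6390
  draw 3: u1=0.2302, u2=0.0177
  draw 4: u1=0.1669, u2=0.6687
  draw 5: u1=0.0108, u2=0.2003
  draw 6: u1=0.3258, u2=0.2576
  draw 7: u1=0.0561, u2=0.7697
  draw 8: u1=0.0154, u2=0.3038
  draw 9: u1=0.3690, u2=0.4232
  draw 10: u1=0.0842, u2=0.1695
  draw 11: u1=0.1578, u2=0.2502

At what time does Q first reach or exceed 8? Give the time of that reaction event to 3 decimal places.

t=0.000: A=7 Q=7 S=2 Y=5
Draw 1: a1=14.770, a2=0.854, a3=4.340, a0=19.964; τ=−ln(0.4941)/19.964=0.035 → t=0.035; u2·a0=0.7720·19.964=15.412; a1=14.770 < 15.412 ≤ a1+a2=15.624 → R2 fires; A=7 Q=8 S=2 Y=5
Draw 2: a1=14.770, a2=0.976, a3=4.340, a0=20.086; τ=−ln(0.4480)/20.086=0.040 → t=0.075; u2·a0=0.6390·20.086=12.835 ≤ a1=14.770 → R1 fires; A=6 Q=8 S=2 Y=6
Draw 3: a1=15.192, a2=0.976, a3=5.208, a0=21.376; τ=−ln(0.2302)/21.376=0.069 → t=0.144; u2·a0=0.0177·21.376=0.378 ≤ a1=15.192 → R1 fires; A=5 Q=8 S=2 Y=7
Draw 4: a1=14.770, a2=0.976, a3=6.076, a0=21.822; τ=−ln(0.1669)/21.822=0.082 → t=0.226; u2·a0=0.6687·21.822=14.592 ≤ a1=14.770 → R1 fires; A=4 Q=8 S=2 Y=8
Draw 5: a1=13.504, a2=0.976, a3=6.944, a0=21.424; τ=−ln(0.0108)/21.424=0.211 → t=0.437; u2·a0=0.2003·21.424=4.291 ≤ a1=13.504 → R1 fires; A=3 Q=8 S=2 Y=9
Draw 6: a1=11.394, a2=0.976, a3=7.812, a0=20.182; τ=−ln(0.3258)/20.182=0.056 → t=0.493; u2·a0=0.2576·20.182=5.199 ≤ a1=11.394 → R1 fires; A=2 Q=8 S=2 Y=10
Draw 7: a1=8.440, a2=0.976, a3=8.680, a0=18.096; τ=−ln(0.0561)/18.096=0.159 → t=0.652; u2·a0=0.7697·18.096=13.928; a1+a2=9.416 < 13.928 ≤ a1+…+a3=18.096 → R3 fires; A=2 Q=9 S=1 Y=9
Draw 8: a1=7.596, a2=1.098, a3=3.906, a0=12.600; τ=−ln(0.0154)/12.600=0.331 → t=0.983; u2·a0=0.3038·12.600=3.828 ≤ a1=7.596 → R1 fires; A=1 Q=9 S=1 Y=10
Draw 9: a1=4.220, a2=1.098, a3=4.340, a0=9.658; τ=−ln(0.3690)/9.658=0.103 → t=1.087; u2·a0=0.4232·9.658=4.087 ≤ a1=4.220 → R1 fires; A=0 Q=9 S=1 Y=11
Draw 10: a1=0.000, a2=1.098, a3=4.774, a0=5.872; τ=−ln(0.0842)/5.872=0.421 → t=1.508; u2·a0=0.1695·5.872=0.995; a1=0.000 < 0.995 ≤ a1+a2=1.098 → R2 fires; A=0 Q=10 S=1 Y=11
Draw 11: a1=0.000, a2=1.220, a3=4.774, a0=5.994; τ=−ln(0.1578)/5.994=0.308 → t=1.816 > T=1.6: stop.
Q first becomes ≥ 8 when it reaches 8 at the event at t=0.035.

Threshold first reached at t = 0.035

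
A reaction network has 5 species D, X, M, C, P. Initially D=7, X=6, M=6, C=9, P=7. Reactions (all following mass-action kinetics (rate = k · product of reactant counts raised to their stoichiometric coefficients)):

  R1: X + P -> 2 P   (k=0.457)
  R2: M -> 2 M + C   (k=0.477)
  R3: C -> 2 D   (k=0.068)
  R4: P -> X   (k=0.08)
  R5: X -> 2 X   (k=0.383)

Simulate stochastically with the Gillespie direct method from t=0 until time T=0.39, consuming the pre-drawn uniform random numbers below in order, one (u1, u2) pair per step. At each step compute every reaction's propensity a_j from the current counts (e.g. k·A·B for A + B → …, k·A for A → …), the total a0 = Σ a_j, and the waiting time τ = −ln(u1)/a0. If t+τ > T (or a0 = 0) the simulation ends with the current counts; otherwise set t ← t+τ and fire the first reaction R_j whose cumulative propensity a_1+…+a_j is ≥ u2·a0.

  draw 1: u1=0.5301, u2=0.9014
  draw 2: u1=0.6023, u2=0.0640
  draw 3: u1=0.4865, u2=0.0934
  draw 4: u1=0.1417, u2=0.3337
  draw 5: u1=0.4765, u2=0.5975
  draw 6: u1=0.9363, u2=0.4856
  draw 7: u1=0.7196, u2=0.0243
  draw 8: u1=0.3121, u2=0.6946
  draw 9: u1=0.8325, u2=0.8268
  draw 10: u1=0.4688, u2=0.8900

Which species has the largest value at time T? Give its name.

t=0.000: D=7 X=6 M=6 C=9 P=7
Draw 1: a1=19.194, a2=2.862, a3=0.612, a4=0.560, a5=2.298, a0=25.526; τ=−ln(0.5301)/25.526=0.025 → t=0.025; u2·a0=0.9014·25.526=23.009; a1+…+a3=22.668 < 23.009 ≤ a1+…+a4=23.228 → R4 fires; D=7 X=7 M=6 C=9 P=6
Draw 2: a1=19.194, a2=2.862, a3=0.612, a4=0.480, a5=2.681, a0=25.829; τ=−ln(0.6023)/25.829=0.020 → t=0.044; u2·a0=0.0640·25.829=1.653 ≤ a1=19.194 → R1 fires; D=7 X=6 M=6 C=9 P=7
Draw 3: a1=19.194, a2=2.862, a3=0.612, a4=0.560, a5=2.298, a0=25.526; τ=−ln(0.4865)/25.526=0.028 → t=0.073; u2·a0=0.0934·25.526=2.384 ≤ a1=19.194 → R1 fires; D=7 X=5 M=6 C=9 P=8
Draw 4: a1=18.280, a2=2.862, a3=0.612, a4=0.640, a5=1.915, a0=24.309; τ=−ln(0.1417)/24.309=0.080 → t=0.153; u2·a0=0.3337·24.309=8.112 ≤ a1=18.280 → R1 fires; D=7 X=4 M=6 C=9 P=9
Draw 5: a1=16.452, a2=2.862, a3=0.612, a4=0.720, a5=1.532, a0=22.178; τ=−ln(0.4765)/22.178=0.033 → t=0.187; u2·a0=0.5975·22.178=13.251 ≤ a1=16.452 → R1 fires; D=7 X=3 M=6 C=9 P=10
Draw 6: a1=13.710, a2=2.862, a3=0.612, a4=0.800, a5=1.149, a0=19.133; τ=−ln(0.9363)/19.133=0.003 → t=0.190; u2·a0=0.4856·19.133=9.291 ≤ a1=13.710 → R1 fires; D=7 X=2 M=6 C=9 P=11
Draw 7: a1=10.054, a2=2.862, a3=0.612, a4=0.880, a5=0.766, a0=15.174; τ=−ln(0.7196)/15.174=0.022 → t=0.212; u2·a0=0.0243·15.174=0.369 ≤ a1=10.054 → R1 fires; D=7 X=1 M=6 C=9 P=12
Draw 8: a1=5.484, a2=2.862, a3=0.612, a4=0.960, a5=0.383, a0=10.301; τ=−ln(0.3121)/10.301=0.113 → t=0.325; u2·a0=0.6946·10.301=7.155; a1=5.484 < 7.155 ≤ a1+a2=8.346 → R2 fires; D=7 X=1 M=7 C=10 P=12
Draw 9: a1=5.484, a2=3.339, a3=0.680, a4=0.960, a5=0.383, a0=10.846; τ=−ln(0.8325)/10.846=0.017 → t=0.342; u2·a0=0.8268·10.846=8.967; a1+a2=8.823 < 8.967 ≤ a1+…+a3=9.503 → R3 fires; D=9 X=1 M=7 C=9 P=12
Draw 10: a1=5.484, a2=3.339, a3=0.612, a4=0.960, a5=0.383, a0=10.778; τ=−ln(0.4688)/10.778=0.070 → t=0.412 > T=0.39: stop.
At T=0.39: D=9 X=1 M=7 C=9 P=12; the largest is P.

Dominant species at T: P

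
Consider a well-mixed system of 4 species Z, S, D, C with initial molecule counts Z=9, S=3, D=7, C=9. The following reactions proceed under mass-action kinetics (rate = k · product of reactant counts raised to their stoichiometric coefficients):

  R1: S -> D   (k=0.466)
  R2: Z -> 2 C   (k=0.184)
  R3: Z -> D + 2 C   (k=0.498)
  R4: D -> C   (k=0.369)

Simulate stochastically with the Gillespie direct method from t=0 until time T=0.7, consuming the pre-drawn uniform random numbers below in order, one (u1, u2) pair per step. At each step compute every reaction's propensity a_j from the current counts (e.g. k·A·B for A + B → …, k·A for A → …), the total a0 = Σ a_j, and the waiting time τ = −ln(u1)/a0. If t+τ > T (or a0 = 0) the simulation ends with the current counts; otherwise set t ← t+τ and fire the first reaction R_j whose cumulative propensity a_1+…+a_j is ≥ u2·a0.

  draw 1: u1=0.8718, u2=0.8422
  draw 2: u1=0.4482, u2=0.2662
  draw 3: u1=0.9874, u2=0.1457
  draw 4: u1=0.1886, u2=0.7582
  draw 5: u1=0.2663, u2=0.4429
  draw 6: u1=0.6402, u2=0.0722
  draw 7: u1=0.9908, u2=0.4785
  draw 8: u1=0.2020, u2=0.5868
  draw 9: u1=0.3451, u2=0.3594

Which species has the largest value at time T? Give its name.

t=0.000: Z=9 S=3 D=7 C=9
Draw 1: a1=1.398, a2=1.656, a3=4.482, a4=2.583, a0=10.119; τ=−ln(0.8718)/10.119=0.014 → t=0.014; u2·a0=0.8422·10.119=8.522; a1+…+a3=7.536 < 8.522 ≤ a1+…+a4=10.119 → R4 fires; Z=9 S=3 D=6 C=10
Draw 2: a1=1.398, a2=1.656, a3=4.482, a4=2.214, a0=9.750; τ=−ln(0.4482)/9.750=0.082 → t=0.096; u2·a0=0.2662·9.750=2.595; a1=1.398 < 2.595 ≤ a1+a2=3.054 → R2 fires; Z=8 S=3 D=6 C=12
Draw 3: a1=1.398, a2=1.472, a3=3.984, a4=2.214, a0=9.068; τ=−ln(0.9874)/9.068=0.001 → t=0.097; u2·a0=0.1457·9.068=1.321 ≤ a1=1.398 → R1 fires; Z=8 S=2 D=7 C=12
Draw 4: a1=0.932, a2=1.472, a3=3.984, a4=2.583, a0=8.971; τ=−ln(0.1886)/8.971=0.186 → t=0.283; u2·a0=0.7582·8.971=6.802; a1+…+a3=6.388 < 6.802 ≤ a1+…+a4=8.971 → R4 fires; Z=8 S=2 D=6 C=13
Draw 5: a1=0.932, a2=1.472, a3=3.984, a4=2.214, a0=8.602; τ=−ln(0.2663)/8.602=0.154 → t=0.437; u2·a0=0.4429·8.602=3.810; a1+a2=2.404 < 3.810 ≤ a1+…+a3=6.388 → R3 fires; Z=7 S=2 D=7 C=15
Draw 6: a1=0.932, a2=1.288, a3=3.486, a4=2.583, a0=8.289; τ=−ln(0.6402)/8.289=0.054 → t=0.491; u2·a0=0.0722·8.289=0.598 ≤ a1=0.932 → R1 fires; Z=7 S=1 D=8 C=15
Draw 7: a1=0.466, a2=1.288, a3=3.486, a4=2.952, a0=8.192; τ=−ln(0.9908)/8.192=0.001 → t=0.492; u2·a0=0.4785·8.192=3.920; a1+a2=1.754 < 3.920 ≤ a1+…+a3=5.240 → R3 fires; Z=6 S=1 D=9 C=17
Draw 8: a1=0.466, a2=1.104, a3=2.988, a4=3.321, a0=7.879; τ=−ln(0.2020)/7.879=0.203 → t=0.695; u2·a0=0.5868·7.879=4.623; a1+…+a3=4.558 < 4.623 ≤ a1+…+a4=7.879 → R4 fires; Z=6 S=1 D=8 C=18
Draw 9: a1=0.466, a2=1.104, a3=2.988, a4=2.952, a0=7.510; τ=−ln(0.3451)/7.510=0.142 → t=0.837 > T=0.7: stop.
At T=0.7: Z=6 S=1 D=8 C=18; the largest is C.

Dominant species at T: C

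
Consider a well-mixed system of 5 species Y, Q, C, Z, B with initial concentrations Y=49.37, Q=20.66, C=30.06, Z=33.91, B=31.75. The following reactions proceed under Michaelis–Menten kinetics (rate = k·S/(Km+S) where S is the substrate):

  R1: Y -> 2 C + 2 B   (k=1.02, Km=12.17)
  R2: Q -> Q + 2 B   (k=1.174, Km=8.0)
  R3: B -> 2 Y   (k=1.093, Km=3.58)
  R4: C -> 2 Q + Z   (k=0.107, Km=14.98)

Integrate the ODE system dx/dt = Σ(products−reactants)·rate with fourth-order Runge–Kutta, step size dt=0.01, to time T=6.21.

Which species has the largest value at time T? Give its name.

Dominant species at T: Y

RK4 with dt=0.01: 621 steps to T=6.21. Trajectory (selected grid times):
t=0.00: Y=49.37 Q=20.66 C=30.06 Z=33.91 B=31.75
t=0.69: Y=50.16 Q=20.76 C=31.14 Z=33.96 B=33.37
t=1.38: Y=50.96 Q=20.86 C=32.23 Z=34.01 B=34.99
t=2.07: Y=51.76 Q=20.96 C=33.31 Z=34.06 B=36.62
t=2.76: Y=52.57 Q=21.06 C=34.40 Z=34.11 B=38.24
t=3.45: Y=53.38 Q=21.17 C=35.50 Z=34.16 B=39.87
t=4.14: Y=54.19 Q=21.27 C=36.59 Z=34.22 B=41.50
t=4.83: Y=55.01 Q=21.38 C=37.69 Z=34.27 B=43.14
t=5.52: Y=55.82 Q=21.48 C=38.79 Z=34.32 B=44.77
t=6.21: Y=56.64 Q=21.59 C=39.90 Z=34.37 B=46.41
At T=6.21: Y=56.64 Q=21.59 C=39.90 Z=34.37 B=46.41; the largest is Y.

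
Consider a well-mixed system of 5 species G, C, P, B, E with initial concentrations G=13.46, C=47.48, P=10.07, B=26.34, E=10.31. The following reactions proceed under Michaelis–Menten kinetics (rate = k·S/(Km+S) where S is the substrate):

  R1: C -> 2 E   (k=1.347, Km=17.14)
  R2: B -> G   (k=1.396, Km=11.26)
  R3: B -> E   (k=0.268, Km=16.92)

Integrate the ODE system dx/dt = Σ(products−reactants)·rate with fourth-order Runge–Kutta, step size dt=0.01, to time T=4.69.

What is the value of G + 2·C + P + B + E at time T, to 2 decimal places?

Check how each reaction changes W = G + 2·C + P + B + E (weight of products minus weight of reactants):
R1: C -> 2 E: (1·2) − (2·1) = 2 − 2 = 0
R2: B -> G: (1·1) − (1·1) = 1 − 1 = 0
R3: B -> E: (1·1) − (1·1) = 1 − 1 = 0
Every reaction leaves W unchanged, so W is conserved and no simulation is needed: W(T) = W(0) = 13.46 + 2·47.48 + 10.07 + 26.34 + 10.31 = 155.14

Value at T = 155.14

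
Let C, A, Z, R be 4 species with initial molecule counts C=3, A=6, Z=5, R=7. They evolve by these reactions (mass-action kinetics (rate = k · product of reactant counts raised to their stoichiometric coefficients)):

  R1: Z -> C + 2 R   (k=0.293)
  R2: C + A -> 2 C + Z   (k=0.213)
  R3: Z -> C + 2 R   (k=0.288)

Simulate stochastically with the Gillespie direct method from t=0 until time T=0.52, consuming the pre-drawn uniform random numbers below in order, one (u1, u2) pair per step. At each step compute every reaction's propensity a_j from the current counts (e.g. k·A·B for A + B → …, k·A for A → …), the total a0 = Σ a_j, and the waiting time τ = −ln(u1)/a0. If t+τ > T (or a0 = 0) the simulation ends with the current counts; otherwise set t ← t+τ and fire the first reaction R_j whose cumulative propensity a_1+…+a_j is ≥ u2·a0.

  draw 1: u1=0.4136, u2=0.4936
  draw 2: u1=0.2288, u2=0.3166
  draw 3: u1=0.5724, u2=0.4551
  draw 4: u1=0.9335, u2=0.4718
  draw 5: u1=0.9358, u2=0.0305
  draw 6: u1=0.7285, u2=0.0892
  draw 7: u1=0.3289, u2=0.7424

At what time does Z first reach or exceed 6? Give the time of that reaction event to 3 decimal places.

Threshold first reached at t = 0.131

t=0.000: C=3 A=6 Z=5 R=7
Draw 1: a1=1.465, a2=3.834, a3=1.440, a0=6.739; τ=−ln(0.4136)/6.739=0.131 → t=0.131; u2·a0=0.4936·6.739=3.326; a1=1.465 < 3.326 ≤ a1+a2=5.299 → R2 fires; C=4 A=5 Z=6 R=7
Draw 2: a1=1.758, a2=4.260, a3=1.728, a0=7.746; τ=−ln(0.2288)/7.746=0.190 → t=0.321; u2·a0=0.3166·7.746=2.452; a1=1.758 < 2.452 ≤ a1+a2=6.018 → R2 fires; C=5 A=4 Z=7 R=7
Draw 3: a1=2.051, a2=4.260, a3=2.016, a0=8.327; τ=−ln(0.5724)/8.327=0.067 → t=0.388; u2·a0=0.4551·8.327=3.790; a1=2.051 < 3.790 ≤ a1+a2=6.311 → R2 fires; C=6 A=3 Z=8 R=7
Draw 4: a1=2.344, a2=3.834, a3=2.304, a0=8.482; τ=−ln(0.9335)/8.482=0.008 → t=0.397; u2·a0=0.4718·8.482=4.002; a1=2.344 < 4.002 ≤ a1+a2=6.178 → R2 fires; C=7 A=2 Z=9 R=7
Draw 5: a1=2.637, a2=2.982, a3=2.592, a0=8.211; τ=−ln(0.9358)/8.211=0.008 → t=0.405; u2·a0=0.0305·8.211=0.250 ≤ a1=2.637 → R1 fires; C=8 A=2 Z=8 R=9
Draw 6: a1=2.344, a2=3.408, a3=2.304, a0=8.056; τ=−ln(0.7285)/8.056=0.039 → t=0.444; u2·a0=0.0892·8.056=0.719 ≤ a1=2.344 → R1 fires; C=9 A=2 Z=7 R=11
Draw 7: a1=2.051, a2=3.834, a3=2.016, a0=7.901; τ=−ln(0.3289)/7.901=0.141 → t=0.585 > T=0.52: stop.
Z first becomes ≥ 6 when it reaches 6 at the event at t=0.131.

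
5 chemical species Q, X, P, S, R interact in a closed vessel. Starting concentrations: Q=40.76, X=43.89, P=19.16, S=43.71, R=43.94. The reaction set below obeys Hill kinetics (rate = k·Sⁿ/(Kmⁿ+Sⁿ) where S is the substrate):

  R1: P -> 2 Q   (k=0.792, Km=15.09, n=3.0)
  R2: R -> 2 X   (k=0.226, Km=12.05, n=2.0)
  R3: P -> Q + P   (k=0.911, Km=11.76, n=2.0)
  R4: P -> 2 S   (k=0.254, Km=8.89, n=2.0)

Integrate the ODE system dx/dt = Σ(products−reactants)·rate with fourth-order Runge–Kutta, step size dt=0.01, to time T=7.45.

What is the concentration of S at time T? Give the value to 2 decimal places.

S at T = 46.64

RK4 with dt=0.01: 745 steps to T=7.45. Trajectory (selected grid times):
t=0.00: Q=40.76 X=43.89 P=19.16 S=43.71 R=43.94
t=0.83: Q=42.17 X=44.24 P=18.55 S=44.05 R=43.77
t=1.66: Q=43.55 X=44.59 P=17.96 S=44.40 R=43.59
t=2.48: Q=44.87 X=44.93 P=17.40 S=44.73 R=43.42
t=3.31: Q=46.16 X=45.28 P=16.84 S=45.06 R=43.25
t=4.14: Q=47.41 X=45.63 P=16.30 S=45.39 R=43.07
t=4.97: Q=48.62 X=45.98 P=15.78 S=45.71 R=42.90
t=5.79: Q=49.77 X=46.32 P=15.29 S=46.02 R=42.73
t=6.62: Q=50.90 X=46.67 P=14.80 S=46.34 R=42.55
t=7.45: Q=51.98 X=47.01 P=14.34 S=46.64 R=42.38
Read off S at T=7.45: 46.64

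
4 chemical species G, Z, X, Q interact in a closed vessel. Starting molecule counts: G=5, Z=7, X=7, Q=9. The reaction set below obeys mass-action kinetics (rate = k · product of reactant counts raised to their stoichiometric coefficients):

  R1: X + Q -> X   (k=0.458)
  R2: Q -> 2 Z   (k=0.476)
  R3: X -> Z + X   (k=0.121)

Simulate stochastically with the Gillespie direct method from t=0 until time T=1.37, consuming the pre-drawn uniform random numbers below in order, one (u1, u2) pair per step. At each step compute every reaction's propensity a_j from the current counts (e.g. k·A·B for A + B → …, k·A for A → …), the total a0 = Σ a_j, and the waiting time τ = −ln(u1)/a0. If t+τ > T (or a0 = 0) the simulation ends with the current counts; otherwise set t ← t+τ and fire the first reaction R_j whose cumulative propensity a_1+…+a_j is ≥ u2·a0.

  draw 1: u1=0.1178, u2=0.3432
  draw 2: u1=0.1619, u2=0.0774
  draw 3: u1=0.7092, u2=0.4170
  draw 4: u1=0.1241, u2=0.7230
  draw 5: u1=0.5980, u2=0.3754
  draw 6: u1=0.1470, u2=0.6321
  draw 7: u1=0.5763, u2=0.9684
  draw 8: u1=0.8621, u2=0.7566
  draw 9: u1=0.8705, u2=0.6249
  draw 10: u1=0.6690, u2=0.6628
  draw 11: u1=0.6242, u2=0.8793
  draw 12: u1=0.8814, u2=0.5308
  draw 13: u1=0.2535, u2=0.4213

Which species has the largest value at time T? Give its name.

Dominant species at T: Z

t=0.000: G=5 Z=7 X=7 Q=9
Draw 1: a1=28.854, a2=4.284, a3=0.847, a0=33.985; τ=−ln(0.1178)/33.985=0.063 → t=0.063; u2·a0=0.3432·33.985=11.664 ≤ a1=28.854 → R1 fires; G=5 Z=7 X=7 Q=8
Draw 2: a1=25.648, a2=3.808, a3=0.847, a0=30.303; τ=−ln(0.1619)/30.303=0.060 → t=0.123; u2·a0=0.0774·30.303=2.345 ≤ a1=25.648 → R1 fires; G=5 Z=7 X=7 Q=7
Draw 3: a1=22.442, a2=3.332, a3=0.847, a0=26.621; τ=−ln(0.7092)/26.621=0.013 → t=0.136; u2·a0=0.4170·26.621=11.101 ≤ a1=22.442 → R1 fires; G=5 Z=7 X=7 Q=6
Draw 4: a1=19.236, a2=2.856, a3=0.847, a0=22.939; τ=−ln(0.1241)/22.939=0.091 → t=0.227; u2·a0=0.7230·22.939=16.585 ≤ a1=19.236 → R1 fires; G=5 Z=7 X=7 Q=5
Draw 5: a1=16.030, a2=2.380, a3=0.847, a0=19.257; τ=−ln(0.5980)/19.257=0.027 → t=0.254; u2·a0=0.3754·19.257=7.229 ≤ a1=16.030 → R1 fires; G=5 Z=7 X=7 Q=4
Draw 6: a1=12.824, a2=1.904, a3=0.847, a0=15.575; τ=−ln(0.1470)/15.575=0.123 → t=0.377; u2·a0=0.6321·15.575=9.845 ≤ a1=12.824 → R1 fires; G=5 Z=7 X=7 Q=3
Draw 7: a1=9.618, a2=1.428, a3=0.847, a0=11.893; τ=−ln(0.5763)/11.893=0.046 → t=0.423; u2·a0=0.9684·11.893=11.517; a1+a2=11.046 < 11.517 ≤ a1+…+a3=11.893 → R3 fires; G=5 Z=8 X=7 Q=3
Draw 8: a1=9.618, a2=1.428, a3=0.847, a0=11.893; τ=−ln(0.8621)/11.893=0.012 → t=0.436; u2·a0=0.7566·11.893=8.998 ≤ a1=9.618 → R1 fires; G=5 Z=8 X=7 Q=2
Draw 9: a1=6.412, a2=0.952, a3=0.847, a0=8.211; τ=−ln(0.8705)/8.211=0.017 → t=0.452; u2·a0=0.6249·8.211=5.131 ≤ a1=6.412 → R1 fires; G=5 Z=8 X=7 Q=1
Draw 10: a1=3.206, a2=0.476, a3=0.847, a0=4.529; τ=−ln(0.6690)/4.529=0.089 → t=0.541; u2·a0=0.6628·4.529=3.002 ≤ a1=3.206 → R1 fires; G=5 Z=8 X=7 Q=0
Draw 11: a1=0.000, a2=0.000, a3=0.847, a0=0.847; τ=−ln(0.6242)/0.847=0.556 → t=1.098; u2·a0=0.8793·0.847=0.745; a1+a2=0.000 < 0.745 ≤ a1+…+a3=0.847 → R3 fires; G=5 Z=9 X=7 Q=0
Draw 12: a1=0.000, a2=0.000, a3=0.847, a0=0.847; τ=−ln(0.8814)/0.847=0.149 → t=1.247; u2·a0=0.5308·0.847=0.450; a1+a2=0.000 < 0.450 ≤ a1+…+a3=0.847 → R3 fires; G=5 Z=10 X=7 Q=0
Draw 13: a1=0.000, a2=0.000, a3=0.847, a0=0.847; τ=−ln(0.2535)/0.847=1.620 → t=2.867 > T=1.37: stop.
At T=1.37: G=5 Z=10 X=7 Q=0; the largest is Z.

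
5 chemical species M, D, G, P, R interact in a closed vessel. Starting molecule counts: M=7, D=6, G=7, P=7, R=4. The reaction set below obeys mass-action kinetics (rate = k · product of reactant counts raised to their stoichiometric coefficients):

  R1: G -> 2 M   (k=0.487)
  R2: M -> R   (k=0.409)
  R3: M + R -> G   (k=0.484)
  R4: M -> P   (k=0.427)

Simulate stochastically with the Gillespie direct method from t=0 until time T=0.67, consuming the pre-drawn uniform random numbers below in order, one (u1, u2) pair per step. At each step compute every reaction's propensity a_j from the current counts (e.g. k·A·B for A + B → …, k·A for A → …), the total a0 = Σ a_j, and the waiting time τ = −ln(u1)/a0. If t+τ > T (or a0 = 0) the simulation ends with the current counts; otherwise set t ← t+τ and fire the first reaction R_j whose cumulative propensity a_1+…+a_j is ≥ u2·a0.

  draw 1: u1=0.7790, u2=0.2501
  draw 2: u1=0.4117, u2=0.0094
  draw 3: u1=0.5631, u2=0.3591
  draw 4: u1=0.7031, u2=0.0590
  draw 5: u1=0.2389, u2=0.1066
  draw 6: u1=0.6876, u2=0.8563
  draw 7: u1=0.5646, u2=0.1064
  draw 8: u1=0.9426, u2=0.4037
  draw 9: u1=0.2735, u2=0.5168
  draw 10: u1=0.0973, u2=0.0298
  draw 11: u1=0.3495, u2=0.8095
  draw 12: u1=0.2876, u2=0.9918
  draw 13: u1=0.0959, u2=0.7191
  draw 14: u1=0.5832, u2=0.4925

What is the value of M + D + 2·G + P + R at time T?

Value at T = 38

Check how each reaction changes W = M + D + 2·G + P + R (weight of products minus weight of reactants):
R1: G -> 2 M: (1·2) − (2·1) = 2 − 2 = 0
R2: M -> R: (1·1) − (1·1) = 1 − 1 = 0
R3: M + R -> G: (2·1) − (1·1 + 1·1) = 2 − 2 = 0
R4: M -> P: (1·1) − (1·1) = 1 − 1 = 0
Every reaction leaves W unchanged, so W is conserved and no simulation is needed: W(T) = W(0) = 7 + 6 + 2·7 + 7 + 4 = 38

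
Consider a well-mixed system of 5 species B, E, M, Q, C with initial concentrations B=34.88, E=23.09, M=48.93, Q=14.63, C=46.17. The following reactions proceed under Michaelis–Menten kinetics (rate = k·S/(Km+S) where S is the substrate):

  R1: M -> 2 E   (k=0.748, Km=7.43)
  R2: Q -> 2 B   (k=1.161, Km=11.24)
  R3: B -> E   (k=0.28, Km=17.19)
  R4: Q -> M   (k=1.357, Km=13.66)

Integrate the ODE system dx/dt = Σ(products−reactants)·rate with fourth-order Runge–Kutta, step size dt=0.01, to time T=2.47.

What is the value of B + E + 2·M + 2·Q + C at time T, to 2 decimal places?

Check how each reaction changes W = B + E + 2·M + 2·Q + C (weight of products minus weight of reactants):
R1: M -> 2 E: (1·2) − (2·1) = 2 − 2 = 0
R2: Q -> 2 B: (1·2) − (2·1) = 2 − 2 = 0
R3: B -> E: (1·1) − (1·1) = 1 − 1 = 0
R4: Q -> M: (2·1) − (2·1) = 2 − 2 = 0
Every reaction leaves W unchanged, so W is conserved and no simulation is needed: W(T) = W(0) = 34.88 + 23.09 + 2·48.93 + 2·14.63 + 46.17 = 231.26

Value at T = 231.26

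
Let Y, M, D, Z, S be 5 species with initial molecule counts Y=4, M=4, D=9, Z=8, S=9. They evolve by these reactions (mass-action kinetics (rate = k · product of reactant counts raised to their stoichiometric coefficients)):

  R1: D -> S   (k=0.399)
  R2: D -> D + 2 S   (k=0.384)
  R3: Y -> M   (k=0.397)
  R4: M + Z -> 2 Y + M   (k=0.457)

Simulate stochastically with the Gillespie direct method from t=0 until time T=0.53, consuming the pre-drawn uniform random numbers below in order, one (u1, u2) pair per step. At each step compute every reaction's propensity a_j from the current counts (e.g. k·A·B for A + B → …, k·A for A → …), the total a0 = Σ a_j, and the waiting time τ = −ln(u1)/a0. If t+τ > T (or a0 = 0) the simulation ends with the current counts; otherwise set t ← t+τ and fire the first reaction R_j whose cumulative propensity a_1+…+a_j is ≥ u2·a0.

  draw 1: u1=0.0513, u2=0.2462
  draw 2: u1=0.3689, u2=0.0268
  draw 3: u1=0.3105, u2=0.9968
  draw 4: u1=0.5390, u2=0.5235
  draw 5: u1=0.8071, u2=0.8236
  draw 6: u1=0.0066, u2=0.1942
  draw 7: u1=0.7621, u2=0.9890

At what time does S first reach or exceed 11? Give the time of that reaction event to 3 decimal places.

Threshold first reached at t = 0.128

t=0.000: Y=4 M=4 D=9 Z=8 S=9
Draw 1: a1=3.591, a2=3.456, a3=1.588, a4=14.624, a0=23.259; τ=−ln(0.0513)/23.259=0.128 → t=0.128; u2·a0=0.2462·23.259=5.726; a1=3.591 < 5.726 ≤ a1+a2=7.047 → R2 fires; Y=4 M=4 D=9 Z=8 S=11
Draw 2: a1=3.591, a2=3.456, a3=1.588, a4=14.624, a0=23.259; τ=−ln(0.3689)/23.259=0.043 → t=0.171; u2·a0=0.0268·23.259=0.623 ≤ a1=3.591 → R1 fires; Y=4 M=4 D=8 Z=8 S=12
Draw 3: a1=3.192, a2=3.072, a3=1.588, a4=14.624, a0=22.476; τ=−ln(0.3105)/22.476=0.052 → t=0.223; u2·a0=0.9968·22.476=22.404; a1+…+a3=7.852 < 22.404 ≤ a1+…+a4=22.476 → R4 fires; Y=6 M=4 D=8 Z=7 S=12
Draw 4: a1=3.192, a2=3.072, a3=2.382, a4=12.796, a0=21.442; τ=−ln(0.5390)/21.442=0.029 → t=0.251; u2·a0=0.5235·21.442=11.225; a1+…+a3=8.646 < 11.225 ≤ a1+…+a4=21.442 → R4 fires; Y=8 M=4 D=8 Z=6 S=12
Draw 5: a1=3.192, a2=3.072, a3=3.176, a4=10.968, a0=20.408; τ=−ln(0.8071)/20.408=0.011 → t=0.262; u2·a0=0.8236·20.408=16.808; a1+…+a3=9.440 < 16.808 ≤ a1+…+a4=20.408 → R4 fires; Y=10 M=4 D=8 Z=5 S=12
Draw 6: a1=3.192, a2=3.072, a3=3.970, a4=9.140, a0=19.374; τ=−ln(0.0066)/19.374=0.259 → t=0.521; u2·a0=0.1942·19.374=3.762; a1=3.192 < 3.762 ≤ a1+a2=6.264 → R2 fires; Y=10 M=4 D=8 Z=5 S=14
Draw 7: a1=3.192, a2=3.072, a3=3.970, a4=9.140, a0=19.374; τ=−ln(0.7621)/19.374=0.014 → t=0.535 > T=0.53: stop.
S first becomes ≥ 11 when it reaches 11 at the event at t=0.128.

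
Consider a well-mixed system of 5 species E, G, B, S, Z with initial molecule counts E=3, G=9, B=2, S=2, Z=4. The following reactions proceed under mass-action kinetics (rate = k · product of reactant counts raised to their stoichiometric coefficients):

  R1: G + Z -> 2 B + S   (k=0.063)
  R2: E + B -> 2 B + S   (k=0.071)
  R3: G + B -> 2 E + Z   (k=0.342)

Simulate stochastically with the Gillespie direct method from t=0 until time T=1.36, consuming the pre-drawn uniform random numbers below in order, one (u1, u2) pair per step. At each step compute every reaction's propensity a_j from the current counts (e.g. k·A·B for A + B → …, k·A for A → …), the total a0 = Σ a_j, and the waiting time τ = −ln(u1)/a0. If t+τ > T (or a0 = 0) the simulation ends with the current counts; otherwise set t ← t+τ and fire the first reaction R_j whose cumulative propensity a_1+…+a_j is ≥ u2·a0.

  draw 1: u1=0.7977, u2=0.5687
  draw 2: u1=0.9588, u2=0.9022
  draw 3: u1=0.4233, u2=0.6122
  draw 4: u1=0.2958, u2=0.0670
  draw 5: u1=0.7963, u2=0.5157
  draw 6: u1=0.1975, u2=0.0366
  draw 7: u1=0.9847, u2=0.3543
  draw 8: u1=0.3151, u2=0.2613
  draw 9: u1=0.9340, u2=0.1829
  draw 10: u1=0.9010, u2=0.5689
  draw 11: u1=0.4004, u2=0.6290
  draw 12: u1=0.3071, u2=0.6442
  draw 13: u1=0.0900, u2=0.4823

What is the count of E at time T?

t=0.000: E=3 G=9 B=2 S=2 Z=4
Draw 1: a1=2.268, a2=0.426, a3=6.156, a0=8.850; τ=−ln(0.7977)/8.850=0.026 → t=0.026; u2·a0=0.5687·8.850=5.033; a1+a2=2.694 < 5.033 ≤ a1+…+a3=8.850 → R3 fires; E=5 G=8 B=1 S=2 Z=5
Draw 2: a1=2.520, a2=0.355, a3=2.736, a0=5.611; τ=−ln(0.9588)/5.611=0.007 → t=0.033; u2·a0=0.9022·5.611=5.062; a1+a2=2.875 < 5.062 ≤ a1+…+a3=5.611 → R3 fires; E=7 G=7 B=0 S=2 Z=6
Draw 3: a1=2.646, a2=0.000, a3=0.000, a0=2.646; τ=−ln(0.4233)/2.646=0.325 → t=0.358; u2·a0=0.6122·2.646=1.620 ≤ a1=2.646 → R1 fires; E=7 G=6 B=2 S=3 Z=5
Draw 4: a1=1.890, a2=0.994, a3=4.104, a0=6.988; τ=−ln(0.2958)/6.988=0.174 → t=0.532; u2·a0=0.0670·6.988=0.468 ≤ a1=1.890 → R1 fires; E=7 G=5 B=4 S=4 Z=4
Draw 5: a1=1.260, a2=1.988, a3=6.840, a0=10.088; τ=−ln(0.7963)/10.088=0.023 → t=0.555; u2·a0=0.5157·10.088=5.202; a1+a2=3.248 < 5.202 ≤ a1+…+a3=10.088 → R3 fires; E=9 G=4 B=3 S=4 Z=5
Draw 6: a1=1.260, a2=1.917, a3=4.104, a0=7.281; τ=−ln(0.1975)/7.281=0.223 → t=0.778; u2·a0=0.0366·7.281=0.266 ≤ a1=1.260 → R1 fires; E=9 G=3 B=5 S=5 Z=4
Draw 7: a1=0.756, a2=3.195, a3=5.130, a0=9.081; τ=−ln(0.9847)/9.081=0.002 → t=0.779; u2·a0=0.3543·9.081=3.217; a1=0.756 < 3.217 ≤ a1+a2=3.951 → R2 fires; E=8 G=3 B=6 S=6 Z=4
Draw 8: a1=0.756, a2=3.408, a3=6.156, a0=10.320; τ=−ln(0.3151)/10.320=0.112 → t=0.891; u2·a0=0.2613·10.320=2.697; a1=0.756 < 2.697 ≤ a1+a2=4.164 → R2 fires; E=7 G=3 B=7 S=7 Z=4
Draw 9: a1=0.756, a2=3.479, a3=7.182, a0=11.417; τ=−ln(0.9340)/11.417=0.006 → t=0.897; u2·a0=0.1829·11.417=2.088; a1=0.756 < 2.088 ≤ a1+a2=4.235 → R2 fires; E=6 G=3 B=8 S=8 Z=4
Draw 10: a1=0.756, a2=3.408, a3=8.208, a0=12.372; τ=−ln(0.9010)/12.372=0.008 → t=0.906; u2·a0=0.5689·12.372=7.038; a1+a2=4.164 < 7.038 ≤ a1+…+a3=12.372 → R3 fires; E=8 G=2 B=7 S=8 Z=5
Draw 11: a1=0.630, a2=3.976, a3=4.788, a0=9.394; τ=−ln(0.4004)/9.394=0.097 → t=1.003; u2·a0=0.6290·9.394=5.909; a1+a2=4.606 < 5.909 ≤ a1+…+a3=9.394 → R3 fires; E=10 G=1 B=6 S=8 Z=6
Draw 12: a1=0.378, a2=4.260, a3=2.052, a0=6.690; τ=−ln(0.3071)/6.690=0.176 → t=1.180; u2·a0=0.6442·6.690=4.310; a1=0.378 < 4.310 ≤ a1+a2=4.638 → R2 fires; E=9 G=1 B=7 S=9 Z=6
Draw 13: a1=0.378, a2=4.473, a3=2.394, a0=7.245; τ=−ln(0.0900)/7.245=0.332 → t=1.512 > T=1.36: stop.
Read off E at T=1.36: 9

E at T = 9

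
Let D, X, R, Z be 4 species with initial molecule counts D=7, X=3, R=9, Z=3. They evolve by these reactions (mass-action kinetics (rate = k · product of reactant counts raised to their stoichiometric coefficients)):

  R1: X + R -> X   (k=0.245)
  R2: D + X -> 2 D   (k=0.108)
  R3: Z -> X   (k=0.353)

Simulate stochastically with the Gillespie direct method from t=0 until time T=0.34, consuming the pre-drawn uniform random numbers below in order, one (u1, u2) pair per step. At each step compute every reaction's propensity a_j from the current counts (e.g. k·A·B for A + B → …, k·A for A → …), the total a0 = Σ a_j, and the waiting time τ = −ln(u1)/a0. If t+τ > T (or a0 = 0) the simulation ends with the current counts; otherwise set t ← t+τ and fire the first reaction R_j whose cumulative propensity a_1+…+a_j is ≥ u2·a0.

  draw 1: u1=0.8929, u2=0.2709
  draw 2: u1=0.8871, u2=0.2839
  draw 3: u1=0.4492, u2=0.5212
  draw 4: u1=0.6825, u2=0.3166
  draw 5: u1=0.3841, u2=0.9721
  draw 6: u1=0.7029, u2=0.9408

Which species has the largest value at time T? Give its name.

t=0.000: D=7 X=3 R=9 Z=3
Draw 1: a1=6.615, a2=2.268, a3=1.059, a0=9.942; τ=−ln(0.8929)/9.942=0.011 → t=0.011; u2·a0=0.2709·9.942=2.693 ≤ a1=6.615 → R1 fires; D=7 X=3 R=8 Z=3
Draw 2: a1=5.880, a2=2.268, a3=1.059, a0=9.207; τ=−ln(0.8871)/9.207=0.013 → t=0.024; u2·a0=0.2839·9.207=2.614 ≤ a1=5.880 → R1 fires; D=7 X=3 R=7 Z=3
Draw 3: a1=5.145, a2=2.268, a3=1.059, a0=8.472; τ=−ln(0.4492)/8.472=0.094 → t=0.119; u2·a0=0.5212·8.472=4.416 ≤ a1=5.145 → R1 fires; D=7 X=3 R=6 Z=3
Draw 4: a1=4.410, a2=2.268, a3=1.059, a0=7.737; τ=−ln(0.6825)/7.737=0.049 → t=0.168; u2·a0=0.3166·7.737=2.450 ≤ a1=4.410 → R1 fires; D=7 X=3 R=5 Z=3
Draw 5: a1=3.675, a2=2.268, a3=1.059, a0=7.002; τ=−ln(0.3841)/7.002=0.137 → t=0.305; u2·a0=0.9721·7.002=6.807; a1+a2=5.943 < 6.807 ≤ a1+…+a3=7.002 → R3 fires; D=7 X=4 R=5 Z=2
Draw 6: a1=4.900, a2=3.024, a3=0.706, a0=8.630; τ=−ln(0.7029)/8.630=0.041 → t=0.346 > T=0.34: stop.
At T=0.34: D=7 X=4 R=5 Z=2; the largest is D.

Dominant species at T: D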